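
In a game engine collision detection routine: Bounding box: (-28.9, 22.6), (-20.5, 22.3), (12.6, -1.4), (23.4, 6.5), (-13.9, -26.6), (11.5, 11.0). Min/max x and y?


x range: [-28.9, 23.4]
y range: [-26.6, 22.6]
Bounding box: (-28.9,-26.6) to (23.4,22.6)

(-28.9,-26.6) to (23.4,22.6)


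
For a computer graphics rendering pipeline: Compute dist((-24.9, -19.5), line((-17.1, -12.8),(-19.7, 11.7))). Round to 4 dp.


|cross product| = 208.52
|line direction| = sqrt(607.01) = 24.6376
Distance = 208.52/sqrt(607.01) = 8.4635

8.4635


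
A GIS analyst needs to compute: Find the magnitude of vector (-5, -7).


|u| = sqrt((-5)^2 + (-7)^2) = sqrt(74) = 8.6023

8.6023


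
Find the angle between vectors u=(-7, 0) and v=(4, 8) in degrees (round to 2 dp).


u.v = -28, |u| = sqrt(49) = 7, |v| = sqrt(80) = 8.9443
cos(theta) = u.v/(|u||v|) = -28/sqrt(3920) = -0.447214
theta = acos(-0.447214) = 116.57 degrees

116.57 degrees


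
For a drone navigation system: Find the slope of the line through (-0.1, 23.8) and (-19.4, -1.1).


slope = (y2-y1)/(x2-x1) = ((-1.1)-23.8)/((-19.4)-(-0.1)) = (-24.9)/(-19.3) = 1.2902

1.2902


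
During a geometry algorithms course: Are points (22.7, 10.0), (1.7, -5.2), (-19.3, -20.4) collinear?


Cross product: (1.7-22.7)*((-20.4)-10) - ((-5.2)-10)*((-19.3)-22.7)
= 0

Yes, collinear


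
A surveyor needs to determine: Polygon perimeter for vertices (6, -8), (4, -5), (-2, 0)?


Sides: (6, -8)->(4, -5): sqrt(13) = 3.605551, (4, -5)->(-2, 0): sqrt(61) = 7.81025, (-2, 0)->(6, -8): sqrt(128) = 11.313708
Sum = 22.729509
Perimeter = 22.7295

22.7295


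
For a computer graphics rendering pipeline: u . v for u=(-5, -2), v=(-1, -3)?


u . v = u_x*v_x + u_y*v_y = (-5)*(-1) + (-2)*(-3)
= 5 + 6 = 11

11


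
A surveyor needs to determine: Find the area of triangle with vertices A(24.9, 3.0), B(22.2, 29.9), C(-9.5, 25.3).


Area = |x_A(y_B-y_C) + x_B(y_C-y_A) + x_C(y_A-y_B)|/2
= |114.54 + 495.06 + 255.55|/2
= 865.15/2 = 432.575

432.575


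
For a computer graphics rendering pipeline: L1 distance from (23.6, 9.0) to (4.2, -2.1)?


|23.6-4.2| + |9-(-2.1)| = 19.4 + 11.1 = 30.5

30.5


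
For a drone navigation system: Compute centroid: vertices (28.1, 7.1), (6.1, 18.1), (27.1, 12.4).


Centroid = ((x_A+x_B+x_C)/3, (y_A+y_B+y_C)/3)
= ((28.1+6.1+27.1)/3, (7.1+18.1+12.4)/3)
= (20.4333, 12.5333)

(20.4333, 12.5333)


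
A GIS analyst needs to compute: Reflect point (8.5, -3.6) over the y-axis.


Reflection over y-axis: (x,y) -> (-x,y)
(8.5, -3.6) -> (-8.5, -3.6)

(-8.5, -3.6)


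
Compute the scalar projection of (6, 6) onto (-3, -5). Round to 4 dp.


u.v = -48, |v| = sqrt(34) = 5.831
Scalar projection = u.v / |v| = -48 / sqrt(34) = -8.2319

-8.2319


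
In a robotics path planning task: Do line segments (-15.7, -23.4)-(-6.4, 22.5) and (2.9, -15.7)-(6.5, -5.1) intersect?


Cross products: d1=169.44, d2=236.1, d3=-782.13, d4=-848.79
d1*d2 < 0 and d3*d4 < 0? no

No, they don't intersect


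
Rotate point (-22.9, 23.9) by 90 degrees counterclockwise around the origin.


90° CCW: (x,y) -> (-y, x)
(-22.9,23.9) -> (-23.9, -22.9)

(-23.9, -22.9)


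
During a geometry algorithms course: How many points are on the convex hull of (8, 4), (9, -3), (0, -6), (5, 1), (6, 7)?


Convex hull vertices (CCW): (0, -6), (9, -3), (8, 4), (6, 7)
Count = 4

4


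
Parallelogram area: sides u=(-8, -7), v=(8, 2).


|u x v| = |(-8)*2 - (-7)*8|
= |(-16) - (-56)| = 40

40


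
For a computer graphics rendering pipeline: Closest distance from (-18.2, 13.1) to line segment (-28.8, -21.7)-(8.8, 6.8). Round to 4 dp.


Project P onto AB: t = 0.6246 (clamped to [0,1])
Closest point on segment: (-5.3151, -3.899)
Distance: 21.3304

21.3304


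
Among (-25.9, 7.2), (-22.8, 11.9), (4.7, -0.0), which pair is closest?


d(P0,P1) = 5.6303, d(P0,P2) = 31.4356, d(P1,P2) = 29.9643
Closest: P0 and P1

Closest pair: (-25.9, 7.2) and (-22.8, 11.9), distance = 5.6303


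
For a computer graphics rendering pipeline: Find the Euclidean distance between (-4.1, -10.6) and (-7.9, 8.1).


dx=-3.8, dy=18.7
d^2 = (-3.8)^2 + 18.7^2 = 364.13
d = sqrt(364.13) = 19.0822

19.0822


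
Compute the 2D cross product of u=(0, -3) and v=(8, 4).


u x v = u_x*v_y - u_y*v_x = 0*4 - (-3)*8
= 0 - (-24) = 24

24


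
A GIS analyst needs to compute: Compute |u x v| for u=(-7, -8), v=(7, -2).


|u x v| = |(-7)*(-2) - (-8)*7|
= |14 - (-56)| = 70

70


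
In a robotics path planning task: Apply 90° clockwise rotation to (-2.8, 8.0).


90° CW: (x,y) -> (y, -x)
(-2.8,8) -> (8, 2.8)

(8, 2.8)


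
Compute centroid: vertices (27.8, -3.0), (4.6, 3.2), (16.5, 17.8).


Centroid = ((x_A+x_B+x_C)/3, (y_A+y_B+y_C)/3)
= ((27.8+4.6+16.5)/3, ((-3)+3.2+17.8)/3)
= (16.3, 6)

(16.3, 6)


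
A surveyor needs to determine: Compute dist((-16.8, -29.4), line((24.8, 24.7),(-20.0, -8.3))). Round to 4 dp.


|cross product| = 1050.88
|line direction| = sqrt(3096.04) = 55.6421
Distance = 1050.88/sqrt(3096.04) = 18.8864

18.8864


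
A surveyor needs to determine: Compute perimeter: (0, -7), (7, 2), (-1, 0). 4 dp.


Sides: (0, -7)->(7, 2): sqrt(130) = 11.401754, (7, 2)->(-1, 0): sqrt(68) = 8.246211, (-1, 0)->(0, -7): sqrt(50) = 7.071068
Sum = 26.719033
Perimeter = 26.719

26.719


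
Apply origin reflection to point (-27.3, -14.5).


Reflection over origin: (x,y) -> (-x,-y)
(-27.3, -14.5) -> (27.3, 14.5)

(27.3, 14.5)


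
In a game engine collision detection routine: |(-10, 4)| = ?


|u| = sqrt((-10)^2 + 4^2) = sqrt(116) = 10.7703

10.7703


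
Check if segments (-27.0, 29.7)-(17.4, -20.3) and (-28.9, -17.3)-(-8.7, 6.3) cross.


Cross products: d1=904.56, d2=-1153.28, d3=-2181.8, d4=-123.96
d1*d2 < 0 and d3*d4 < 0? no

No, they don't intersect


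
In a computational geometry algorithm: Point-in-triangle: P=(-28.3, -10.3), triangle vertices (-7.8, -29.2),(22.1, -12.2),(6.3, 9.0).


Cross products: AB x AP = 913.61, BC x BP = 1038.46, CA x CP = -1049.59
All same sign? no

No, outside


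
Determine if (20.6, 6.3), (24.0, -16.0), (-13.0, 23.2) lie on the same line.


Cross product: (24-20.6)*(23.2-6.3) - ((-16)-6.3)*((-13)-20.6)
= -691.82

No, not collinear


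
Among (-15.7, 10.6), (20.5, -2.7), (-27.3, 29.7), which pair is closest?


d(P0,P1) = 38.5659, d(P0,P2) = 22.3466, d(P1,P2) = 57.746
Closest: P0 and P2

Closest pair: (-15.7, 10.6) and (-27.3, 29.7), distance = 22.3466


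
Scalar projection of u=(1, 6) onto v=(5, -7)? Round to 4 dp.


u.v = -37, |v| = sqrt(74) = 8.6023
Scalar projection = u.v / |v| = -37 / sqrt(74) = -4.3012

-4.3012


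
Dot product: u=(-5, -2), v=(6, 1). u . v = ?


u . v = u_x*v_x + u_y*v_y = (-5)*6 + (-2)*1
= (-30) + (-2) = -32

-32


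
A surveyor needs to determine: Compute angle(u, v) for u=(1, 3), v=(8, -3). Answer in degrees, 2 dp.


u.v = -1, |u| = sqrt(10) = 3.1623, |v| = sqrt(73) = 8.544
cos(theta) = u.v/(|u||v|) = -1/sqrt(730) = -0.037012
theta = acos(-0.037012) = 92.12 degrees

92.12 degrees


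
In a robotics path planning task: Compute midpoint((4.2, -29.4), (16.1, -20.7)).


M = ((4.2+16.1)/2, ((-29.4)+(-20.7))/2)
= (10.15, -25.05)

(10.15, -25.05)


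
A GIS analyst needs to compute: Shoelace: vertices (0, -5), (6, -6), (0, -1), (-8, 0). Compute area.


Shoelace sum: (0*(-6) - 6*(-5)) + (6*(-1) - 0*(-6)) + (0*0 - (-8)*(-1)) + ((-8)*(-5) - 0*0)
= 56
Area = |56|/2 = 28

28


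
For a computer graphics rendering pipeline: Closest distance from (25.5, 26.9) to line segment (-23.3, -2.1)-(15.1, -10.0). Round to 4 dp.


Project P onto AB: t = 1 (clamped to [0,1])
Closest point on segment: (15.1, -10)
Distance: 38.3376

38.3376


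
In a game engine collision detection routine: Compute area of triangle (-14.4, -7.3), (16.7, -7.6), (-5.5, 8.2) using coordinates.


Area = |x_A(y_B-y_C) + x_B(y_C-y_A) + x_C(y_A-y_B)|/2
= |227.52 + 258.85 + (-1.65)|/2
= 484.72/2 = 242.36

242.36


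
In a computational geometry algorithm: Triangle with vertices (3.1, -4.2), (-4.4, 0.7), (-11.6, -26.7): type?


Side lengths squared: AB^2=80.26, BC^2=802.6, CA^2=722.34
Sorted: [80.26, 722.34, 802.6]
By sides: Scalene, By angles: Right

Scalene, Right


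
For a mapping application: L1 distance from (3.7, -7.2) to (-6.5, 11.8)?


|3.7-(-6.5)| + |(-7.2)-11.8| = 10.2 + 19 = 29.2

29.2


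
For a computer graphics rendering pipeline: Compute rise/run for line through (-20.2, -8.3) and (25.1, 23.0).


slope = (y2-y1)/(x2-x1) = (23-(-8.3))/(25.1-(-20.2)) = 31.3/45.3 = 0.6909

0.6909


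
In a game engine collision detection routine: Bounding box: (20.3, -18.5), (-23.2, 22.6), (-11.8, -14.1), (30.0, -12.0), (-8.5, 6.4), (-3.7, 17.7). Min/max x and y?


x range: [-23.2, 30]
y range: [-18.5, 22.6]
Bounding box: (-23.2,-18.5) to (30,22.6)

(-23.2,-18.5) to (30,22.6)


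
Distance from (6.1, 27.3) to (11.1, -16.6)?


dx=5, dy=-43.9
d^2 = 5^2 + (-43.9)^2 = 1952.21
d = sqrt(1952.21) = 44.1838

44.1838


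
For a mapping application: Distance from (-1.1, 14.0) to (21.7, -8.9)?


dx=22.8, dy=-22.9
d^2 = 22.8^2 + (-22.9)^2 = 1044.25
d = sqrt(1044.25) = 32.3149

32.3149


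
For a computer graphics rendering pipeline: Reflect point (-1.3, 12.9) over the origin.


Reflection over origin: (x,y) -> (-x,-y)
(-1.3, 12.9) -> (1.3, -12.9)

(1.3, -12.9)


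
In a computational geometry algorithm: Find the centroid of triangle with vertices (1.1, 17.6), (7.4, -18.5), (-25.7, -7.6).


Centroid = ((x_A+x_B+x_C)/3, (y_A+y_B+y_C)/3)
= ((1.1+7.4+(-25.7))/3, (17.6+(-18.5)+(-7.6))/3)
= (-5.7333, -2.8333)

(-5.7333, -2.8333)


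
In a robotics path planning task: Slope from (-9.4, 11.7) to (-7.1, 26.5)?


slope = (y2-y1)/(x2-x1) = (26.5-11.7)/((-7.1)-(-9.4)) = 14.8/2.3 = 6.4348

6.4348


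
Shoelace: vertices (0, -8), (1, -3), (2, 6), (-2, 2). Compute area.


Shoelace sum: (0*(-3) - 1*(-8)) + (1*6 - 2*(-3)) + (2*2 - (-2)*6) + ((-2)*(-8) - 0*2)
= 52
Area = |52|/2 = 26

26


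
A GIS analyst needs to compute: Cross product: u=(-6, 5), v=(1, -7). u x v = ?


u x v = u_x*v_y - u_y*v_x = (-6)*(-7) - 5*1
= 42 - 5 = 37

37


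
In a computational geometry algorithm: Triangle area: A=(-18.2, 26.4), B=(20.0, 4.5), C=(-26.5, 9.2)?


Area = |x_A(y_B-y_C) + x_B(y_C-y_A) + x_C(y_A-y_B)|/2
= |85.54 + (-344) + (-580.35)|/2
= 838.81/2 = 419.405

419.405


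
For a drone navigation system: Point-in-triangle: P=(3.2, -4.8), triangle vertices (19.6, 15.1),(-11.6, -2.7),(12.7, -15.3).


Cross products: AB x AP = 328.96, BC x BP = 135.45, CA x CP = 361.25
All same sign? yes

Yes, inside


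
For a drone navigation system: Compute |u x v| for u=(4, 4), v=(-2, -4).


|u x v| = |4*(-4) - 4*(-2)|
= |(-16) - (-8)| = 8

8


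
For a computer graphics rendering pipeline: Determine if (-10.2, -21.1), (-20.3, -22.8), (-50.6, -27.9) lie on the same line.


Cross product: ((-20.3)-(-10.2))*((-27.9)-(-21.1)) - ((-22.8)-(-21.1))*((-50.6)-(-10.2))
= 0

Yes, collinear


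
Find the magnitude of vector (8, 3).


|u| = sqrt(8^2 + 3^2) = sqrt(73) = 8.544

8.544


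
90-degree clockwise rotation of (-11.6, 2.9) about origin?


90° CW: (x,y) -> (y, -x)
(-11.6,2.9) -> (2.9, 11.6)

(2.9, 11.6)


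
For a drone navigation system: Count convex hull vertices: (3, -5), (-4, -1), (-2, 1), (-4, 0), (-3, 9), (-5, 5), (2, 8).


Convex hull vertices (CCW): (-5, 5), (-4, -1), (3, -5), (2, 8), (-3, 9)
Count = 5

5


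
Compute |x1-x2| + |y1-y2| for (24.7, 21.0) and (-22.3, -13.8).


|24.7-(-22.3)| + |21-(-13.8)| = 47 + 34.8 = 81.8

81.8


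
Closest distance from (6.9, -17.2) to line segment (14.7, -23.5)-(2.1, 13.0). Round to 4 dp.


Project P onto AB: t = 0.2201 (clamped to [0,1])
Closest point on segment: (11.9262, -15.4649)
Distance: 5.3173

5.3173


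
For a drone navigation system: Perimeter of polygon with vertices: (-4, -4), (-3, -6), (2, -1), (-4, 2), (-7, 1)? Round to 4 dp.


Sides: (-4, -4)->(-3, -6): sqrt(5) = 2.236068, (-3, -6)->(2, -1): sqrt(50) = 7.071068, (2, -1)->(-4, 2): sqrt(45) = 6.708204, (-4, 2)->(-7, 1): sqrt(10) = 3.162278, (-7, 1)->(-4, -4): sqrt(34) = 5.830952
Sum = 25.00857
Perimeter = 25.0086

25.0086


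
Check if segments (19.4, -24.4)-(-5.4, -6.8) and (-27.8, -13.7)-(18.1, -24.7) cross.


Cross products: d1=28.07, d2=563.11, d3=565.36, d4=30.32
d1*d2 < 0 and d3*d4 < 0? no

No, they don't intersect


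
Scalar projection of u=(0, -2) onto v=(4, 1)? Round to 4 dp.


u.v = -2, |v| = sqrt(17) = 4.1231
Scalar projection = u.v / |v| = -2 / sqrt(17) = -0.4851

-0.4851


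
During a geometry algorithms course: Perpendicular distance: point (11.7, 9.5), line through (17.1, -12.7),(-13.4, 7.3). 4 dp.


|cross product| = 569.1
|line direction| = sqrt(1330.25) = 36.4726
Distance = 569.1/sqrt(1330.25) = 15.6035

15.6035


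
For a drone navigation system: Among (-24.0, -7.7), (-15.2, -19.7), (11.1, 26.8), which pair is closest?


d(P0,P1) = 14.8809, d(P0,P2) = 49.2165, d(P1,P2) = 53.4223
Closest: P0 and P1

Closest pair: (-24.0, -7.7) and (-15.2, -19.7), distance = 14.8809


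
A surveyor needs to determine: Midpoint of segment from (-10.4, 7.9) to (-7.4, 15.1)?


M = (((-10.4)+(-7.4))/2, (7.9+15.1)/2)
= (-8.9, 11.5)

(-8.9, 11.5)


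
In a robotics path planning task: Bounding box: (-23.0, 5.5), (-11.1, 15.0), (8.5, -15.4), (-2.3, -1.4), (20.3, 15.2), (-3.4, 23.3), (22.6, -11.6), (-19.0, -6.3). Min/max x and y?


x range: [-23, 22.6]
y range: [-15.4, 23.3]
Bounding box: (-23,-15.4) to (22.6,23.3)

(-23,-15.4) to (22.6,23.3)


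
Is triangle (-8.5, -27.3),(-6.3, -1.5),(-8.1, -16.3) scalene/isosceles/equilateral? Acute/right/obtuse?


Side lengths squared: AB^2=670.48, BC^2=222.28, CA^2=121.16
Sorted: [121.16, 222.28, 670.48]
By sides: Scalene, By angles: Obtuse

Scalene, Obtuse


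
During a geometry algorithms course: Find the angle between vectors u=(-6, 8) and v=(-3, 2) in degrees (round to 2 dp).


u.v = 34, |u| = sqrt(100) = 10, |v| = sqrt(13) = 3.6056
cos(theta) = u.v/(|u||v|) = 34/sqrt(1300) = 0.94299
theta = acos(0.94299) = 19.44 degrees

19.44 degrees


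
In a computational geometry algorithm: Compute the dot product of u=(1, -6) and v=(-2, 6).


u . v = u_x*v_x + u_y*v_y = 1*(-2) + (-6)*6
= (-2) + (-36) = -38

-38


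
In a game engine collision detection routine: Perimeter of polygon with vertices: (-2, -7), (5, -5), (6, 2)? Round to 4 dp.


Sides: (-2, -7)->(5, -5): sqrt(53) = 7.28011, (5, -5)->(6, 2): sqrt(50) = 7.071068, (6, 2)->(-2, -7): sqrt(145) = 12.041595
Sum = 26.392773
Perimeter = 26.3928

26.3928


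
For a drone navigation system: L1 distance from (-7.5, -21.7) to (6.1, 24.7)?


|(-7.5)-6.1| + |(-21.7)-24.7| = 13.6 + 46.4 = 60

60


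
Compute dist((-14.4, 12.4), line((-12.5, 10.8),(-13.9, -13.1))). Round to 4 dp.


|cross product| = 47.65
|line direction| = sqrt(573.17) = 23.941
Distance = 47.65/sqrt(573.17) = 1.9903

1.9903


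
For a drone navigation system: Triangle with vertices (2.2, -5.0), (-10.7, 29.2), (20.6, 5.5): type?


Side lengths squared: AB^2=1336.05, BC^2=1541.38, CA^2=448.81
Sorted: [448.81, 1336.05, 1541.38]
By sides: Scalene, By angles: Acute

Scalene, Acute


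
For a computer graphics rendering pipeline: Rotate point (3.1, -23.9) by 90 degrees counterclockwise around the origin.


90° CCW: (x,y) -> (-y, x)
(3.1,-23.9) -> (23.9, 3.1)

(23.9, 3.1)


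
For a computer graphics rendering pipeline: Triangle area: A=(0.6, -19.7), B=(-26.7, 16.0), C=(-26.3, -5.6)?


Area = |x_A(y_B-y_C) + x_B(y_C-y_A) + x_C(y_A-y_B)|/2
= |12.96 + (-376.47) + 938.91|/2
= 575.4/2 = 287.7

287.7


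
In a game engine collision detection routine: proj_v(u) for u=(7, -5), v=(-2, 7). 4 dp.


u.v = -49, |v| = sqrt(53) = 7.2801
Scalar projection = u.v / |v| = -49 / sqrt(53) = -6.7307

-6.7307


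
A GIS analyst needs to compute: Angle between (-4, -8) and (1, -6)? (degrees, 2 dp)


u.v = 44, |u| = sqrt(80) = 8.9443, |v| = sqrt(37) = 6.0828
cos(theta) = u.v/(|u||v|) = 44/sqrt(2960) = 0.808736
theta = acos(0.808736) = 36.03 degrees

36.03 degrees


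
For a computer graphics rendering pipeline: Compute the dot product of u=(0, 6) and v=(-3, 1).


u . v = u_x*v_x + u_y*v_y = 0*(-3) + 6*1
= 0 + 6 = 6

6


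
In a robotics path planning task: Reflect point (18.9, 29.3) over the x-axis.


Reflection over x-axis: (x,y) -> (x,-y)
(18.9, 29.3) -> (18.9, -29.3)

(18.9, -29.3)


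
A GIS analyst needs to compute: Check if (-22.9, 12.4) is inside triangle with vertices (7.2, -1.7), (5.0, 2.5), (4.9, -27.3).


Cross products: AB x AP = 95.4, BC x BP = -832.41, CA x CP = 802.99
All same sign? no

No, outside


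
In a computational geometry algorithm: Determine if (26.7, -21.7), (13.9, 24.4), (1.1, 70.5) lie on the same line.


Cross product: (13.9-26.7)*(70.5-(-21.7)) - (24.4-(-21.7))*(1.1-26.7)
= 0

Yes, collinear


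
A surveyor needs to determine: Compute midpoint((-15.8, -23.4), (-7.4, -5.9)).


M = (((-15.8)+(-7.4))/2, ((-23.4)+(-5.9))/2)
= (-11.6, -14.65)

(-11.6, -14.65)


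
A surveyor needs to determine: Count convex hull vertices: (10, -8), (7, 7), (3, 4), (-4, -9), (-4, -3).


Convex hull vertices (CCW): (-4, -9), (10, -8), (7, 7), (3, 4), (-4, -3)
Count = 5

5


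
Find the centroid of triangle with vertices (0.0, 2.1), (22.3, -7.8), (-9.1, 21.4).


Centroid = ((x_A+x_B+x_C)/3, (y_A+y_B+y_C)/3)
= ((0+22.3+(-9.1))/3, (2.1+(-7.8)+21.4)/3)
= (4.4, 5.2333)

(4.4, 5.2333)


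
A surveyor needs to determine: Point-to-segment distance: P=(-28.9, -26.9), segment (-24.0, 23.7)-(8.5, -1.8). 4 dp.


Project P onto AB: t = 0.6628 (clamped to [0,1])
Closest point on segment: (-2.4593, 6.7989)
Distance: 42.8337

42.8337


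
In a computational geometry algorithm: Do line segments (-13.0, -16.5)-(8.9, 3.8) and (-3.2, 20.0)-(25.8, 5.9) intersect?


Cross products: d1=-1196.68, d2=-299.19, d3=600.41, d4=-297.08
d1*d2 < 0 and d3*d4 < 0? no

No, they don't intersect


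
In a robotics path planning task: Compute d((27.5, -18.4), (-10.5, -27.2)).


dx=-38, dy=-8.8
d^2 = (-38)^2 + (-8.8)^2 = 1521.44
d = sqrt(1521.44) = 39.0056

39.0056


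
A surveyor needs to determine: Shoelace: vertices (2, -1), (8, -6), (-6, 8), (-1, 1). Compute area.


Shoelace sum: (2*(-6) - 8*(-1)) + (8*8 - (-6)*(-6)) + ((-6)*1 - (-1)*8) + ((-1)*(-1) - 2*1)
= 25
Area = |25|/2 = 12.5

12.5


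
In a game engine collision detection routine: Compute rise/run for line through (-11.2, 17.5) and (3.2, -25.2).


slope = (y2-y1)/(x2-x1) = ((-25.2)-17.5)/(3.2-(-11.2)) = (-42.7)/14.4 = -2.9653

-2.9653


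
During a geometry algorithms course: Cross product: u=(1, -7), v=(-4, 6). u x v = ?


u x v = u_x*v_y - u_y*v_x = 1*6 - (-7)*(-4)
= 6 - 28 = -22

-22


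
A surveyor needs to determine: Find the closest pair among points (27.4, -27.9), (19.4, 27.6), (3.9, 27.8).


d(P0,P1) = 56.0736, d(P0,P2) = 60.4544, d(P1,P2) = 15.5013
Closest: P1 and P2

Closest pair: (19.4, 27.6) and (3.9, 27.8), distance = 15.5013


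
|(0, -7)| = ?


|u| = sqrt(0^2 + (-7)^2) = sqrt(49) = 7

7


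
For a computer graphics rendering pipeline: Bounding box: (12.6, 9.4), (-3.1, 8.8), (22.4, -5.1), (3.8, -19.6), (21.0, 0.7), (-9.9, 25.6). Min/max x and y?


x range: [-9.9, 22.4]
y range: [-19.6, 25.6]
Bounding box: (-9.9,-19.6) to (22.4,25.6)

(-9.9,-19.6) to (22.4,25.6)


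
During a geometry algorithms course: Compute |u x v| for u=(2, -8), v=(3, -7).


|u x v| = |2*(-7) - (-8)*3|
= |(-14) - (-24)| = 10

10


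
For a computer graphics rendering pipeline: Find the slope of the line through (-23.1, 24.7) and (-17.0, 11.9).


slope = (y2-y1)/(x2-x1) = (11.9-24.7)/((-17)-(-23.1)) = (-12.8)/6.1 = -2.0984

-2.0984


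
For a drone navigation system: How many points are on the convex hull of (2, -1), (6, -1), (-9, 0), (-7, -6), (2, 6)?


Convex hull vertices (CCW): (-9, 0), (-7, -6), (6, -1), (2, 6)
Count = 4

4


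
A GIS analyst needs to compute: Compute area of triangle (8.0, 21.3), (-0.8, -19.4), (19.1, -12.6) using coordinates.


Area = |x_A(y_B-y_C) + x_B(y_C-y_A) + x_C(y_A-y_B)|/2
= |(-54.4) + 27.12 + 777.37|/2
= 750.09/2 = 375.045

375.045


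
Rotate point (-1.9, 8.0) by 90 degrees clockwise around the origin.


90° CW: (x,y) -> (y, -x)
(-1.9,8) -> (8, 1.9)

(8, 1.9)


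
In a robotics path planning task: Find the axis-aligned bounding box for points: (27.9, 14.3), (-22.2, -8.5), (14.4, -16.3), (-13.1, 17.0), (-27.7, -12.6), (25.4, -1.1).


x range: [-27.7, 27.9]
y range: [-16.3, 17]
Bounding box: (-27.7,-16.3) to (27.9,17)

(-27.7,-16.3) to (27.9,17)


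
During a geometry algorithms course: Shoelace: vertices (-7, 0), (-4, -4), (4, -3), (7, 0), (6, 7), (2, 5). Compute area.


Shoelace sum: ((-7)*(-4) - (-4)*0) + ((-4)*(-3) - 4*(-4)) + (4*0 - 7*(-3)) + (7*7 - 6*0) + (6*5 - 2*7) + (2*0 - (-7)*5)
= 177
Area = |177|/2 = 88.5

88.5


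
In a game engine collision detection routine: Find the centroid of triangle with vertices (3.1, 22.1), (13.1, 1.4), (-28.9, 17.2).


Centroid = ((x_A+x_B+x_C)/3, (y_A+y_B+y_C)/3)
= ((3.1+13.1+(-28.9))/3, (22.1+1.4+17.2)/3)
= (-4.2333, 13.5667)

(-4.2333, 13.5667)


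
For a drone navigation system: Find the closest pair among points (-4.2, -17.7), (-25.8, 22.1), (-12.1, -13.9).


d(P0,P1) = 45.2836, d(P0,P2) = 8.7664, d(P1,P2) = 38.5187
Closest: P0 and P2

Closest pair: (-4.2, -17.7) and (-12.1, -13.9), distance = 8.7664


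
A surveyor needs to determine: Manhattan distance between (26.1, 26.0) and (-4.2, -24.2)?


|26.1-(-4.2)| + |26-(-24.2)| = 30.3 + 50.2 = 80.5

80.5


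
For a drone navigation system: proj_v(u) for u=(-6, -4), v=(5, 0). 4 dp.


u.v = -30, |v| = sqrt(25) = 5
Scalar projection = u.v / |v| = -30 / sqrt(25) = -6

-6


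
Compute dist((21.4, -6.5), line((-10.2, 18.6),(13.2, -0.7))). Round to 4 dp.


|cross product| = 22.54
|line direction| = sqrt(920.05) = 30.3323
Distance = 22.54/sqrt(920.05) = 0.7431

0.7431


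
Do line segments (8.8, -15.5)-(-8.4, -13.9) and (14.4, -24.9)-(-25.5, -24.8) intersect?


Cross products: d1=-374.5, d2=-436.62, d3=152.72, d4=214.84
d1*d2 < 0 and d3*d4 < 0? no

No, they don't intersect


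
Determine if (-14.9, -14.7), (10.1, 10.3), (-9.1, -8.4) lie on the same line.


Cross product: (10.1-(-14.9))*((-8.4)-(-14.7)) - (10.3-(-14.7))*((-9.1)-(-14.9))
= 12.5

No, not collinear


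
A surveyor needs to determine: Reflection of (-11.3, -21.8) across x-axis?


Reflection over x-axis: (x,y) -> (x,-y)
(-11.3, -21.8) -> (-11.3, 21.8)

(-11.3, 21.8)


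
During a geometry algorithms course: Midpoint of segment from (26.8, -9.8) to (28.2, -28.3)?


M = ((26.8+28.2)/2, ((-9.8)+(-28.3))/2)
= (27.5, -19.05)

(27.5, -19.05)


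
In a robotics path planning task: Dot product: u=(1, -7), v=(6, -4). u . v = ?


u . v = u_x*v_x + u_y*v_y = 1*6 + (-7)*(-4)
= 6 + 28 = 34

34


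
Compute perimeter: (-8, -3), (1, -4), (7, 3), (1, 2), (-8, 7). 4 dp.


Sides: (-8, -3)->(1, -4): sqrt(82) = 9.055385, (1, -4)->(7, 3): sqrt(85) = 9.219544, (7, 3)->(1, 2): sqrt(37) = 6.082763, (1, 2)->(-8, 7): sqrt(106) = 10.29563, (-8, 7)->(-8, -3): sqrt(100) = 10
Sum = 44.653322
Perimeter = 44.6533

44.6533


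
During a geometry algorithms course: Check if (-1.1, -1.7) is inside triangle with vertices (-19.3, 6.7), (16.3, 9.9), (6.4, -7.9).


Cross products: AB x AP = -357.28, BC x BP = -194.88, CA x CP = -49.84
All same sign? yes

Yes, inside


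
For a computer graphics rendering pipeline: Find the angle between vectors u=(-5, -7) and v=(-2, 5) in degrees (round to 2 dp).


u.v = -25, |u| = sqrt(74) = 8.6023, |v| = sqrt(29) = 5.3852
cos(theta) = u.v/(|u||v|) = -25/sqrt(2146) = -0.539666
theta = acos(-0.539666) = 122.66 degrees

122.66 degrees


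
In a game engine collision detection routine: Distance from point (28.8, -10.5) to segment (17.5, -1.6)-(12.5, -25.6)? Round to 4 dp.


Project P onto AB: t = 0.2614 (clamped to [0,1])
Closest point on segment: (16.193, -7.8735)
Distance: 12.8777

12.8777


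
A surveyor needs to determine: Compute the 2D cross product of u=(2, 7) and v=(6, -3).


u x v = u_x*v_y - u_y*v_x = 2*(-3) - 7*6
= (-6) - 42 = -48

-48


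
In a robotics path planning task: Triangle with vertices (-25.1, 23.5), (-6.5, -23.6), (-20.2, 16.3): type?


Side lengths squared: AB^2=2564.37, BC^2=1779.7, CA^2=75.85
Sorted: [75.85, 1779.7, 2564.37]
By sides: Scalene, By angles: Obtuse

Scalene, Obtuse


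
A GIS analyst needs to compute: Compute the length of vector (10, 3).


|u| = sqrt(10^2 + 3^2) = sqrt(109) = 10.4403

10.4403


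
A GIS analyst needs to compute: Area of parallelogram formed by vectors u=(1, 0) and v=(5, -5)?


|u x v| = |1*(-5) - 0*5|
= |(-5) - 0| = 5

5


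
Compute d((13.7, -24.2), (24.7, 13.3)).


dx=11, dy=37.5
d^2 = 11^2 + 37.5^2 = 1527.25
d = sqrt(1527.25) = 39.08

39.08


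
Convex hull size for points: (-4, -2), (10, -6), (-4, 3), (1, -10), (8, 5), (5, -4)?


Convex hull vertices (CCW): (-4, -2), (1, -10), (10, -6), (8, 5), (-4, 3)
Count = 5

5


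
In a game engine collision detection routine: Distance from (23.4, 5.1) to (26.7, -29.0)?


dx=3.3, dy=-34.1
d^2 = 3.3^2 + (-34.1)^2 = 1173.7
d = sqrt(1173.7) = 34.2593

34.2593


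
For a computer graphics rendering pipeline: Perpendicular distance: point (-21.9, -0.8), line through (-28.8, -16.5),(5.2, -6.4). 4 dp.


|cross product| = 464.11
|line direction| = sqrt(1258.01) = 35.4684
Distance = 464.11/sqrt(1258.01) = 13.0852

13.0852


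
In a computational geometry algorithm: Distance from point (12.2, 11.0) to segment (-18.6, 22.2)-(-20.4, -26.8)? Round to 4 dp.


Project P onto AB: t = 0.2052 (clamped to [0,1])
Closest point on segment: (-18.9694, 12.145)
Distance: 31.1904

31.1904


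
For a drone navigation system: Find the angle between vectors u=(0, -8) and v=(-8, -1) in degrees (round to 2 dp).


u.v = 8, |u| = sqrt(64) = 8, |v| = sqrt(65) = 8.0623
cos(theta) = u.v/(|u||v|) = 8/sqrt(4160) = 0.124035
theta = acos(0.124035) = 82.87 degrees

82.87 degrees


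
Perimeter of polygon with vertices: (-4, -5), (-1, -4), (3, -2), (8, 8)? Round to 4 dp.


Sides: (-4, -5)->(-1, -4): sqrt(10) = 3.162278, (-1, -4)->(3, -2): sqrt(20) = 4.472136, (3, -2)->(8, 8): sqrt(125) = 11.18034, (8, 8)->(-4, -5): sqrt(313) = 17.691806
Sum = 36.50656
Perimeter = 36.5066

36.5066


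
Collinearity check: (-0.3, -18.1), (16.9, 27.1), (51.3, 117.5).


Cross product: (16.9-(-0.3))*(117.5-(-18.1)) - (27.1-(-18.1))*(51.3-(-0.3))
= 0

Yes, collinear


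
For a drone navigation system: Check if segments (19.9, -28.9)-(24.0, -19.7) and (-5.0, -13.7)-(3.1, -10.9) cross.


Cross products: d1=-192.84, d2=-129.8, d3=291.4, d4=228.36
d1*d2 < 0 and d3*d4 < 0? no

No, they don't intersect


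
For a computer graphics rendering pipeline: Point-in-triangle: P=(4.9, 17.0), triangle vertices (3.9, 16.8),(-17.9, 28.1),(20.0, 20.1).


Cross products: AB x AP = -15.66, BC x BP = -238.29, CA x CP = 0.08
All same sign? no

No, outside


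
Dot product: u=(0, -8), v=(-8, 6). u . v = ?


u . v = u_x*v_x + u_y*v_y = 0*(-8) + (-8)*6
= 0 + (-48) = -48

-48


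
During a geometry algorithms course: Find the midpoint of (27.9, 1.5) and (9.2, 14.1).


M = ((27.9+9.2)/2, (1.5+14.1)/2)
= (18.55, 7.8)

(18.55, 7.8)


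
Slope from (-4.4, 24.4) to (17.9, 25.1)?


slope = (y2-y1)/(x2-x1) = (25.1-24.4)/(17.9-(-4.4)) = 0.7/22.3 = 0.0314

0.0314


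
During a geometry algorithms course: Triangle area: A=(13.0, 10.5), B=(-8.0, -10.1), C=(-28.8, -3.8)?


Area = |x_A(y_B-y_C) + x_B(y_C-y_A) + x_C(y_A-y_B)|/2
= |(-81.9) + 114.4 + (-593.28)|/2
= 560.78/2 = 280.39

280.39


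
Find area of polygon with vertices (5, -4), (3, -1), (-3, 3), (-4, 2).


Shoelace sum: (5*(-1) - 3*(-4)) + (3*3 - (-3)*(-1)) + ((-3)*2 - (-4)*3) + ((-4)*(-4) - 5*2)
= 25
Area = |25|/2 = 12.5

12.5


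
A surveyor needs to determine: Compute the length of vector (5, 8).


|u| = sqrt(5^2 + 8^2) = sqrt(89) = 9.434

9.434


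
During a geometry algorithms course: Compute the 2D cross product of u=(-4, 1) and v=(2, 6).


u x v = u_x*v_y - u_y*v_x = (-4)*6 - 1*2
= (-24) - 2 = -26

-26


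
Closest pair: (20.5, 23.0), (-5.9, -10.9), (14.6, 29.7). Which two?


d(P0,P1) = 42.9671, d(P0,P2) = 8.9275, d(P1,P2) = 45.482
Closest: P0 and P2

Closest pair: (20.5, 23.0) and (14.6, 29.7), distance = 8.9275


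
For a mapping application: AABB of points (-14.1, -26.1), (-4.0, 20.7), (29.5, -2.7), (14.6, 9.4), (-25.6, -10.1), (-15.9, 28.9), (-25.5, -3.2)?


x range: [-25.6, 29.5]
y range: [-26.1, 28.9]
Bounding box: (-25.6,-26.1) to (29.5,28.9)

(-25.6,-26.1) to (29.5,28.9)


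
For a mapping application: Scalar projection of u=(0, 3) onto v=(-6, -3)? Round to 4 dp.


u.v = -9, |v| = sqrt(45) = 6.7082
Scalar projection = u.v / |v| = -9 / sqrt(45) = -1.3416

-1.3416


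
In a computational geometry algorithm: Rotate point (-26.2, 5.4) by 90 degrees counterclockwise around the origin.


90° CCW: (x,y) -> (-y, x)
(-26.2,5.4) -> (-5.4, -26.2)

(-5.4, -26.2)


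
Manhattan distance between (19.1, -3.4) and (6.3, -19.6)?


|19.1-6.3| + |(-3.4)-(-19.6)| = 12.8 + 16.2 = 29

29


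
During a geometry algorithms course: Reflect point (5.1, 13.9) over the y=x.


Reflection over y=x: (x,y) -> (y,x)
(5.1, 13.9) -> (13.9, 5.1)

(13.9, 5.1)


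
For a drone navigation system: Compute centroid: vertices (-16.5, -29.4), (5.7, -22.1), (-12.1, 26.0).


Centroid = ((x_A+x_B+x_C)/3, (y_A+y_B+y_C)/3)
= (((-16.5)+5.7+(-12.1))/3, ((-29.4)+(-22.1)+26)/3)
= (-7.6333, -8.5)

(-7.6333, -8.5)


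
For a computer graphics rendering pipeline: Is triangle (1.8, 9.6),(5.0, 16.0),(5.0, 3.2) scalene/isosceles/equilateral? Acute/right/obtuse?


Side lengths squared: AB^2=51.2, BC^2=163.84, CA^2=51.2
Sorted: [51.2, 51.2, 163.84]
By sides: Isosceles, By angles: Obtuse

Isosceles, Obtuse


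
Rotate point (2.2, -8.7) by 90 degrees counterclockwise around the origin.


90° CCW: (x,y) -> (-y, x)
(2.2,-8.7) -> (8.7, 2.2)

(8.7, 2.2)


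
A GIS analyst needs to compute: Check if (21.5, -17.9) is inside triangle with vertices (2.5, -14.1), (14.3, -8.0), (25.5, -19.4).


Cross products: AB x AP = -160.74, BC x BP = -28.8, CA x CP = -13.3
All same sign? yes

Yes, inside


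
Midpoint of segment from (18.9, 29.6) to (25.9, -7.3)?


M = ((18.9+25.9)/2, (29.6+(-7.3))/2)
= (22.4, 11.15)

(22.4, 11.15)


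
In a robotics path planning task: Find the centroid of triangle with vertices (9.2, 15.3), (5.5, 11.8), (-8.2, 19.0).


Centroid = ((x_A+x_B+x_C)/3, (y_A+y_B+y_C)/3)
= ((9.2+5.5+(-8.2))/3, (15.3+11.8+19)/3)
= (2.1667, 15.3667)

(2.1667, 15.3667)


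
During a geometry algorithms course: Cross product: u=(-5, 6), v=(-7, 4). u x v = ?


u x v = u_x*v_y - u_y*v_x = (-5)*4 - 6*(-7)
= (-20) - (-42) = 22

22


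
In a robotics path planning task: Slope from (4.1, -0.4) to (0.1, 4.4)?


slope = (y2-y1)/(x2-x1) = (4.4-(-0.4))/(0.1-4.1) = 4.8/(-4) = -1.2

-1.2


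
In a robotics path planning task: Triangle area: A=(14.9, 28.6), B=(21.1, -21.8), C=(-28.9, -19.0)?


Area = |x_A(y_B-y_C) + x_B(y_C-y_A) + x_C(y_A-y_B)|/2
= |(-41.72) + (-1004.36) + (-1456.56)|/2
= 2502.64/2 = 1251.32

1251.32


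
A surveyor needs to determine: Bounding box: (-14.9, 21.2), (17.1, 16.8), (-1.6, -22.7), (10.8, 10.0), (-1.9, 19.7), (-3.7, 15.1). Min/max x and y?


x range: [-14.9, 17.1]
y range: [-22.7, 21.2]
Bounding box: (-14.9,-22.7) to (17.1,21.2)

(-14.9,-22.7) to (17.1,21.2)


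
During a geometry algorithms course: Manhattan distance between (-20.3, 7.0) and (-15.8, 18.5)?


|(-20.3)-(-15.8)| + |7-18.5| = 4.5 + 11.5 = 16

16


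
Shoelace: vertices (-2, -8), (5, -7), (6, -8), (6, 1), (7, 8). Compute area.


Shoelace sum: ((-2)*(-7) - 5*(-8)) + (5*(-8) - 6*(-7)) + (6*1 - 6*(-8)) + (6*8 - 7*1) + (7*(-8) - (-2)*8)
= 111
Area = |111|/2 = 55.5

55.5


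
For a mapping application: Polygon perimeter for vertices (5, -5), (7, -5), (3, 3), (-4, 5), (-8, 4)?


Sides: (5, -5)->(7, -5): sqrt(4) = 2, (7, -5)->(3, 3): sqrt(80) = 8.944272, (3, 3)->(-4, 5): sqrt(53) = 7.28011, (-4, 5)->(-8, 4): sqrt(17) = 4.123106, (-8, 4)->(5, -5): sqrt(250) = 15.811388
Sum = 38.158876
Perimeter = 38.1589

38.1589


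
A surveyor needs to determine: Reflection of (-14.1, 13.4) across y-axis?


Reflection over y-axis: (x,y) -> (-x,y)
(-14.1, 13.4) -> (14.1, 13.4)

(14.1, 13.4)


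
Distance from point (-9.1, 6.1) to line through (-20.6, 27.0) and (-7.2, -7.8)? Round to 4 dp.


|cross product| = 120.14
|line direction| = sqrt(1390.6) = 37.2907
Distance = 120.14/sqrt(1390.6) = 3.2217

3.2217


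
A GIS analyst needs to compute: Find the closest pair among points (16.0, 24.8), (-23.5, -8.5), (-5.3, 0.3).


d(P0,P1) = 51.6637, d(P0,P2) = 32.4644, d(P1,P2) = 20.2158
Closest: P1 and P2

Closest pair: (-23.5, -8.5) and (-5.3, 0.3), distance = 20.2158


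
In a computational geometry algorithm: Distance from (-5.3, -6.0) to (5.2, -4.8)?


dx=10.5, dy=1.2
d^2 = 10.5^2 + 1.2^2 = 111.69
d = sqrt(111.69) = 10.5683

10.5683


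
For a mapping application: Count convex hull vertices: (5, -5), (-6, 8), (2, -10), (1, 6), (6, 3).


Convex hull vertices (CCW): (-6, 8), (2, -10), (5, -5), (6, 3), (1, 6)
Count = 5

5


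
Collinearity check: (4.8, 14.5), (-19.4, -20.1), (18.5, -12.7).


Cross product: ((-19.4)-4.8)*((-12.7)-14.5) - ((-20.1)-14.5)*(18.5-4.8)
= 1132.26

No, not collinear


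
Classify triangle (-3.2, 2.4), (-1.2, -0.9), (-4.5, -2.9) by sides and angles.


Side lengths squared: AB^2=14.89, BC^2=14.89, CA^2=29.78
Sorted: [14.89, 14.89, 29.78]
By sides: Isosceles, By angles: Right

Isosceles, Right


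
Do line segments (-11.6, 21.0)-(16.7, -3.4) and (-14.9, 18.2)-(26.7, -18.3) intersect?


Cross products: d1=236.93, d2=254.84, d3=-159.76, d4=-177.67
d1*d2 < 0 and d3*d4 < 0? no

No, they don't intersect


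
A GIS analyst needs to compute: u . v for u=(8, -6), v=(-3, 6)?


u . v = u_x*v_x + u_y*v_y = 8*(-3) + (-6)*6
= (-24) + (-36) = -60

-60


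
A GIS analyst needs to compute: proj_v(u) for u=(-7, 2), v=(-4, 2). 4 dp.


u.v = 32, |v| = sqrt(20) = 4.4721
Scalar projection = u.v / |v| = 32 / sqrt(20) = 7.1554

7.1554


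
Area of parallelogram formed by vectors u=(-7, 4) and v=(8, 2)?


|u x v| = |(-7)*2 - 4*8|
= |(-14) - 32| = 46

46


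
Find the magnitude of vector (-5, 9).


|u| = sqrt((-5)^2 + 9^2) = sqrt(106) = 10.2956

10.2956


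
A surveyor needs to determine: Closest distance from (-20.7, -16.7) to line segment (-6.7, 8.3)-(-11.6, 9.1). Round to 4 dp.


Project P onto AB: t = 1 (clamped to [0,1])
Closest point on segment: (-11.6, 9.1)
Distance: 27.3578

27.3578


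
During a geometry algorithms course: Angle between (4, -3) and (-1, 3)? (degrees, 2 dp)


u.v = -13, |u| = sqrt(25) = 5, |v| = sqrt(10) = 3.1623
cos(theta) = u.v/(|u||v|) = -13/sqrt(250) = -0.822192
theta = acos(-0.822192) = 145.3 degrees

145.3 degrees


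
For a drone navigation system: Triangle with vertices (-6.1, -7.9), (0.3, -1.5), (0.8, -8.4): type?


Side lengths squared: AB^2=81.92, BC^2=47.86, CA^2=47.86
Sorted: [47.86, 47.86, 81.92]
By sides: Isosceles, By angles: Acute

Isosceles, Acute


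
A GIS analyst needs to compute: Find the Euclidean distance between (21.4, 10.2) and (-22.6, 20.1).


dx=-44, dy=9.9
d^2 = (-44)^2 + 9.9^2 = 2034.01
d = sqrt(2034.01) = 45.1

45.1


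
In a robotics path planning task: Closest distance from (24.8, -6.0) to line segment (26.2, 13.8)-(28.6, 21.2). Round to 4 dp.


Project P onto AB: t = 0 (clamped to [0,1])
Closest point on segment: (26.2, 13.8)
Distance: 19.8494

19.8494


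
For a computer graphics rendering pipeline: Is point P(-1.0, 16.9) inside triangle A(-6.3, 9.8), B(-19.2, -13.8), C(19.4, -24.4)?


Cross products: AB x AP = 33.49, BC x BP = 1377.94, CA x CP = -363.73
All same sign? no

No, outside


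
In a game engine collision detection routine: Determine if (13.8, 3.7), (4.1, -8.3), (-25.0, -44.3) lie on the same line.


Cross product: (4.1-13.8)*((-44.3)-3.7) - ((-8.3)-3.7)*((-25)-13.8)
= 0

Yes, collinear


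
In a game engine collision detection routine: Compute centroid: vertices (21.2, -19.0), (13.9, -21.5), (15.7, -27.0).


Centroid = ((x_A+x_B+x_C)/3, (y_A+y_B+y_C)/3)
= ((21.2+13.9+15.7)/3, ((-19)+(-21.5)+(-27))/3)
= (16.9333, -22.5)

(16.9333, -22.5)


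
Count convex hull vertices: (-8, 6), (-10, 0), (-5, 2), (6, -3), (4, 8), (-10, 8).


Convex hull vertices (CCW): (-10, 0), (6, -3), (4, 8), (-10, 8)
Count = 4

4


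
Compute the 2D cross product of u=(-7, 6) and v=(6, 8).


u x v = u_x*v_y - u_y*v_x = (-7)*8 - 6*6
= (-56) - 36 = -92

-92


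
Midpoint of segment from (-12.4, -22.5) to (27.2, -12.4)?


M = (((-12.4)+27.2)/2, ((-22.5)+(-12.4))/2)
= (7.4, -17.45)

(7.4, -17.45)


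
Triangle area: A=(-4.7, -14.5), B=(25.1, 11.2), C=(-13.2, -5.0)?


Area = |x_A(y_B-y_C) + x_B(y_C-y_A) + x_C(y_A-y_B)|/2
= |(-76.14) + 238.45 + 339.24|/2
= 501.55/2 = 250.775

250.775


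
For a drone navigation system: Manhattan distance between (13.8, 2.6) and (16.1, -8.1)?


|13.8-16.1| + |2.6-(-8.1)| = 2.3 + 10.7 = 13

13


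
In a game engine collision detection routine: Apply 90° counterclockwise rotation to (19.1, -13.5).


90° CCW: (x,y) -> (-y, x)
(19.1,-13.5) -> (13.5, 19.1)

(13.5, 19.1)


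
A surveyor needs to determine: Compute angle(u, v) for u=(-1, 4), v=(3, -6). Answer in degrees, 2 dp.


u.v = -27, |u| = sqrt(17) = 4.1231, |v| = sqrt(45) = 6.7082
cos(theta) = u.v/(|u||v|) = -27/sqrt(765) = -0.976187
theta = acos(-0.976187) = 167.47 degrees

167.47 degrees


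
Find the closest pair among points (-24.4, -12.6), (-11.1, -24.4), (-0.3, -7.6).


d(P0,P1) = 17.78, d(P0,P2) = 24.6132, d(P1,P2) = 19.972
Closest: P0 and P1

Closest pair: (-24.4, -12.6) and (-11.1, -24.4), distance = 17.78


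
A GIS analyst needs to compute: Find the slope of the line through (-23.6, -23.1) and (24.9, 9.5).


slope = (y2-y1)/(x2-x1) = (9.5-(-23.1))/(24.9-(-23.6)) = 32.6/48.5 = 0.6722

0.6722


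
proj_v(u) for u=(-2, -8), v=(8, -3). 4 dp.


u.v = 8, |v| = sqrt(73) = 8.544
Scalar projection = u.v / |v| = 8 / sqrt(73) = 0.9363

0.9363


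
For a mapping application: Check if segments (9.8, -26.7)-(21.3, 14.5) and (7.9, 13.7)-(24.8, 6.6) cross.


Cross products: d1=-669.27, d2=108.66, d3=542.88, d4=-235.05
d1*d2 < 0 and d3*d4 < 0? yes

Yes, they intersect


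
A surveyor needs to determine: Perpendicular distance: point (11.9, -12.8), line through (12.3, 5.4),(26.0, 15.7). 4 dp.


|cross product| = 245.22
|line direction| = sqrt(293.78) = 17.14
Distance = 245.22/sqrt(293.78) = 14.3069

14.3069


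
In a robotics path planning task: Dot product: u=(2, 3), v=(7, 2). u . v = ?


u . v = u_x*v_x + u_y*v_y = 2*7 + 3*2
= 14 + 6 = 20

20


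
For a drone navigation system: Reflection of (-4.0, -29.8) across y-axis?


Reflection over y-axis: (x,y) -> (-x,y)
(-4, -29.8) -> (4, -29.8)

(4, -29.8)


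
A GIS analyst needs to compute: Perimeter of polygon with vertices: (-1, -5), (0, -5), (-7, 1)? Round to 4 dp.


Sides: (-1, -5)->(0, -5): sqrt(1) = 1, (0, -5)->(-7, 1): sqrt(85) = 9.219544, (-7, 1)->(-1, -5): sqrt(72) = 8.485281
Sum = 18.704825
Perimeter = 18.7048

18.7048


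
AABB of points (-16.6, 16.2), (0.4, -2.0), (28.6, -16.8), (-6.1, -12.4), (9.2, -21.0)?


x range: [-16.6, 28.6]
y range: [-21, 16.2]
Bounding box: (-16.6,-21) to (28.6,16.2)

(-16.6,-21) to (28.6,16.2)
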